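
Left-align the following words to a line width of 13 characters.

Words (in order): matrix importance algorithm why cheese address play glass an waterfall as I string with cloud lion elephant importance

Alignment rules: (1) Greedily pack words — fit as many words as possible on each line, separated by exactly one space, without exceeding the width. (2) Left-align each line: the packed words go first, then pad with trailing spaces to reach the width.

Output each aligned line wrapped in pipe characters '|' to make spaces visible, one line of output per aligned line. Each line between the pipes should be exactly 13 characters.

Line 1: ['matrix'] (min_width=6, slack=7)
Line 2: ['importance'] (min_width=10, slack=3)
Line 3: ['algorithm', 'why'] (min_width=13, slack=0)
Line 4: ['cheese'] (min_width=6, slack=7)
Line 5: ['address', 'play'] (min_width=12, slack=1)
Line 6: ['glass', 'an'] (min_width=8, slack=5)
Line 7: ['waterfall', 'as'] (min_width=12, slack=1)
Line 8: ['I', 'string', 'with'] (min_width=13, slack=0)
Line 9: ['cloud', 'lion'] (min_width=10, slack=3)
Line 10: ['elephant'] (min_width=8, slack=5)
Line 11: ['importance'] (min_width=10, slack=3)

Answer: |matrix       |
|importance   |
|algorithm why|
|cheese       |
|address play |
|glass an     |
|waterfall as |
|I string with|
|cloud lion   |
|elephant     |
|importance   |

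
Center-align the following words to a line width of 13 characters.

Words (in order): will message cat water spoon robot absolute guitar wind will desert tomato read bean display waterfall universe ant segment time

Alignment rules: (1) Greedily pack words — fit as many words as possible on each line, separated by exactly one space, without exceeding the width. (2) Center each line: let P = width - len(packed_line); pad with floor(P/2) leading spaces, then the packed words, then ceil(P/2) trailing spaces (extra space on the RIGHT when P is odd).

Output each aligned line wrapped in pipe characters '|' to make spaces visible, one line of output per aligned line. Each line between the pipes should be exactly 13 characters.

Answer: |will message |
|  cat water  |
| spoon robot |
|  absolute   |
| guitar wind |
| will desert |
| tomato read |
|bean display |
|  waterfall  |
|universe ant |
|segment time |

Derivation:
Line 1: ['will', 'message'] (min_width=12, slack=1)
Line 2: ['cat', 'water'] (min_width=9, slack=4)
Line 3: ['spoon', 'robot'] (min_width=11, slack=2)
Line 4: ['absolute'] (min_width=8, slack=5)
Line 5: ['guitar', 'wind'] (min_width=11, slack=2)
Line 6: ['will', 'desert'] (min_width=11, slack=2)
Line 7: ['tomato', 'read'] (min_width=11, slack=2)
Line 8: ['bean', 'display'] (min_width=12, slack=1)
Line 9: ['waterfall'] (min_width=9, slack=4)
Line 10: ['universe', 'ant'] (min_width=12, slack=1)
Line 11: ['segment', 'time'] (min_width=12, slack=1)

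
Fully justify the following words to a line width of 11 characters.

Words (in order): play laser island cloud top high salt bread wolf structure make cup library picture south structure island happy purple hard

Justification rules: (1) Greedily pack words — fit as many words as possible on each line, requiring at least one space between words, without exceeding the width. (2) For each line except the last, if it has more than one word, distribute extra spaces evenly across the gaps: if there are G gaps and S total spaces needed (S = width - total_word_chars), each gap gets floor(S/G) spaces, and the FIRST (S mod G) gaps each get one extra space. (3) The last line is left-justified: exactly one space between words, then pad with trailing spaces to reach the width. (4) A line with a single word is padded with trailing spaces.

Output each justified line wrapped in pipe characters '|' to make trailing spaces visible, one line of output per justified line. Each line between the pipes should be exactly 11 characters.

Answer: |play  laser|
|island     |
|cloud   top|
|high   salt|
|bread  wolf|
|structure  |
|make    cup|
|library    |
|picture    |
|south      |
|structure  |
|island     |
|happy      |
|purple hard|

Derivation:
Line 1: ['play', 'laser'] (min_width=10, slack=1)
Line 2: ['island'] (min_width=6, slack=5)
Line 3: ['cloud', 'top'] (min_width=9, slack=2)
Line 4: ['high', 'salt'] (min_width=9, slack=2)
Line 5: ['bread', 'wolf'] (min_width=10, slack=1)
Line 6: ['structure'] (min_width=9, slack=2)
Line 7: ['make', 'cup'] (min_width=8, slack=3)
Line 8: ['library'] (min_width=7, slack=4)
Line 9: ['picture'] (min_width=7, slack=4)
Line 10: ['south'] (min_width=5, slack=6)
Line 11: ['structure'] (min_width=9, slack=2)
Line 12: ['island'] (min_width=6, slack=5)
Line 13: ['happy'] (min_width=5, slack=6)
Line 14: ['purple', 'hard'] (min_width=11, slack=0)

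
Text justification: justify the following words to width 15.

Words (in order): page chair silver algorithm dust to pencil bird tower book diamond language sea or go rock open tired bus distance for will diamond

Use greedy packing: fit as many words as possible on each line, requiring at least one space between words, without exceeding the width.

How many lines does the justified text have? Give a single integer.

Line 1: ['page', 'chair'] (min_width=10, slack=5)
Line 2: ['silver'] (min_width=6, slack=9)
Line 3: ['algorithm', 'dust'] (min_width=14, slack=1)
Line 4: ['to', 'pencil', 'bird'] (min_width=14, slack=1)
Line 5: ['tower', 'book'] (min_width=10, slack=5)
Line 6: ['diamond'] (min_width=7, slack=8)
Line 7: ['language', 'sea', 'or'] (min_width=15, slack=0)
Line 8: ['go', 'rock', 'open'] (min_width=12, slack=3)
Line 9: ['tired', 'bus'] (min_width=9, slack=6)
Line 10: ['distance', 'for'] (min_width=12, slack=3)
Line 11: ['will', 'diamond'] (min_width=12, slack=3)
Total lines: 11

Answer: 11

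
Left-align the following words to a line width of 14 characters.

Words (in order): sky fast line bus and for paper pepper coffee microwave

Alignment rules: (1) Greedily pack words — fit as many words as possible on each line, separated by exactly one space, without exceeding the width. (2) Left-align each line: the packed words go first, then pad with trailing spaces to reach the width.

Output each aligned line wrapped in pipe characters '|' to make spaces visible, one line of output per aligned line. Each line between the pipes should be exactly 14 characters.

Answer: |sky fast line |
|bus and for   |
|paper pepper  |
|coffee        |
|microwave     |

Derivation:
Line 1: ['sky', 'fast', 'line'] (min_width=13, slack=1)
Line 2: ['bus', 'and', 'for'] (min_width=11, slack=3)
Line 3: ['paper', 'pepper'] (min_width=12, slack=2)
Line 4: ['coffee'] (min_width=6, slack=8)
Line 5: ['microwave'] (min_width=9, slack=5)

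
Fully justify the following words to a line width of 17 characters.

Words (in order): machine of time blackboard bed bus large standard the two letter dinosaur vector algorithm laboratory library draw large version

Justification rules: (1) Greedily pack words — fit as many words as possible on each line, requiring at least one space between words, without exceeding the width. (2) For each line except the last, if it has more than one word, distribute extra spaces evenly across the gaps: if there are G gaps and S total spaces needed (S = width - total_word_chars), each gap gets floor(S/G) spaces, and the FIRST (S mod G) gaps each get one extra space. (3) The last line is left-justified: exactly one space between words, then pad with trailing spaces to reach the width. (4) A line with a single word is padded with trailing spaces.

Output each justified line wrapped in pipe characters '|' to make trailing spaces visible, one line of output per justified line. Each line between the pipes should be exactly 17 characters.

Answer: |machine  of  time|
|blackboard    bed|
|bus         large|
|standard  the two|
|letter   dinosaur|
|vector  algorithm|
|laboratory       |
|library      draw|
|large version    |

Derivation:
Line 1: ['machine', 'of', 'time'] (min_width=15, slack=2)
Line 2: ['blackboard', 'bed'] (min_width=14, slack=3)
Line 3: ['bus', 'large'] (min_width=9, slack=8)
Line 4: ['standard', 'the', 'two'] (min_width=16, slack=1)
Line 5: ['letter', 'dinosaur'] (min_width=15, slack=2)
Line 6: ['vector', 'algorithm'] (min_width=16, slack=1)
Line 7: ['laboratory'] (min_width=10, slack=7)
Line 8: ['library', 'draw'] (min_width=12, slack=5)
Line 9: ['large', 'version'] (min_width=13, slack=4)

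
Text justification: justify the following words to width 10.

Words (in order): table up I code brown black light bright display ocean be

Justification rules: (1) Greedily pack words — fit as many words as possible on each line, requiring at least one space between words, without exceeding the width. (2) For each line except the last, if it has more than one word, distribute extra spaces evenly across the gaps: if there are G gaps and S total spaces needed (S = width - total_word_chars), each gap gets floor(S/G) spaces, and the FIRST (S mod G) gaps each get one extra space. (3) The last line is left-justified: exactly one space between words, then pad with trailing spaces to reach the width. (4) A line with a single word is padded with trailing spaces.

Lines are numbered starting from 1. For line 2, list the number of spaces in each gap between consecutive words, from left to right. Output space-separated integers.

Line 1: ['table', 'up', 'I'] (min_width=10, slack=0)
Line 2: ['code', 'brown'] (min_width=10, slack=0)
Line 3: ['black'] (min_width=5, slack=5)
Line 4: ['light'] (min_width=5, slack=5)
Line 5: ['bright'] (min_width=6, slack=4)
Line 6: ['display'] (min_width=7, slack=3)
Line 7: ['ocean', 'be'] (min_width=8, slack=2)

Answer: 1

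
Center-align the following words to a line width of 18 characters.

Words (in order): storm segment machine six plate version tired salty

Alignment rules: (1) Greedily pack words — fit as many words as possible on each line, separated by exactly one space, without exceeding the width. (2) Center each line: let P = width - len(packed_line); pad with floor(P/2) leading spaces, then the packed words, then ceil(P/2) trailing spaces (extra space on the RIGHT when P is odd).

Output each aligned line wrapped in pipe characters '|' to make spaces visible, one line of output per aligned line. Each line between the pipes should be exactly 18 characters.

Answer: |  storm segment   |
|machine six plate |
|  version tired   |
|      salty       |

Derivation:
Line 1: ['storm', 'segment'] (min_width=13, slack=5)
Line 2: ['machine', 'six', 'plate'] (min_width=17, slack=1)
Line 3: ['version', 'tired'] (min_width=13, slack=5)
Line 4: ['salty'] (min_width=5, slack=13)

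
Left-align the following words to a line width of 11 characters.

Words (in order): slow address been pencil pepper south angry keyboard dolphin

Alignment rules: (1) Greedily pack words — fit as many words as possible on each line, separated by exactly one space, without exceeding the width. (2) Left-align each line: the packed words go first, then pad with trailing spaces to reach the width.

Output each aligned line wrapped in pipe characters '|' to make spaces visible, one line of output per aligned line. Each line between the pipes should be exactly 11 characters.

Line 1: ['slow'] (min_width=4, slack=7)
Line 2: ['address'] (min_width=7, slack=4)
Line 3: ['been', 'pencil'] (min_width=11, slack=0)
Line 4: ['pepper'] (min_width=6, slack=5)
Line 5: ['south', 'angry'] (min_width=11, slack=0)
Line 6: ['keyboard'] (min_width=8, slack=3)
Line 7: ['dolphin'] (min_width=7, slack=4)

Answer: |slow       |
|address    |
|been pencil|
|pepper     |
|south angry|
|keyboard   |
|dolphin    |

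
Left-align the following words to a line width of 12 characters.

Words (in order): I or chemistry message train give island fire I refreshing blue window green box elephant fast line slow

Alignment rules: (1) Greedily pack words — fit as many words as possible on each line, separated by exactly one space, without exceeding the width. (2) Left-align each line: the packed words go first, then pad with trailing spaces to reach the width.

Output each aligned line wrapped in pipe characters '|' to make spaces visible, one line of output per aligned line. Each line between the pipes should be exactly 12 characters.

Line 1: ['I', 'or'] (min_width=4, slack=8)
Line 2: ['chemistry'] (min_width=9, slack=3)
Line 3: ['message'] (min_width=7, slack=5)
Line 4: ['train', 'give'] (min_width=10, slack=2)
Line 5: ['island', 'fire'] (min_width=11, slack=1)
Line 6: ['I', 'refreshing'] (min_width=12, slack=0)
Line 7: ['blue', 'window'] (min_width=11, slack=1)
Line 8: ['green', 'box'] (min_width=9, slack=3)
Line 9: ['elephant'] (min_width=8, slack=4)
Line 10: ['fast', 'line'] (min_width=9, slack=3)
Line 11: ['slow'] (min_width=4, slack=8)

Answer: |I or        |
|chemistry   |
|message     |
|train give  |
|island fire |
|I refreshing|
|blue window |
|green box   |
|elephant    |
|fast line   |
|slow        |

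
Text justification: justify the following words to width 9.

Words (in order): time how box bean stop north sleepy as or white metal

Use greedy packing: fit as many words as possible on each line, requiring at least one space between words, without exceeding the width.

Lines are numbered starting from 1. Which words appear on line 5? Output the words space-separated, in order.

Answer: sleepy as

Derivation:
Line 1: ['time', 'how'] (min_width=8, slack=1)
Line 2: ['box', 'bean'] (min_width=8, slack=1)
Line 3: ['stop'] (min_width=4, slack=5)
Line 4: ['north'] (min_width=5, slack=4)
Line 5: ['sleepy', 'as'] (min_width=9, slack=0)
Line 6: ['or', 'white'] (min_width=8, slack=1)
Line 7: ['metal'] (min_width=5, slack=4)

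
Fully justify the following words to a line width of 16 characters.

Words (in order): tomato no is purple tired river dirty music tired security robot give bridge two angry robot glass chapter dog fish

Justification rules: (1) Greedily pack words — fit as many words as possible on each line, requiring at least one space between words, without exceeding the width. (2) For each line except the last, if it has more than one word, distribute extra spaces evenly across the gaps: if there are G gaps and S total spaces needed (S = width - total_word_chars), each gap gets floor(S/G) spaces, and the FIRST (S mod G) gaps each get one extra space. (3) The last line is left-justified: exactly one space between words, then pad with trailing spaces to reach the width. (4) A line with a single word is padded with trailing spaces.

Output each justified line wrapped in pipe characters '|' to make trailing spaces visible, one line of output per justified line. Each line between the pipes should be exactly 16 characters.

Answer: |tomato   no   is|
|purple     tired|
|river      dirty|
|music      tired|
|security   robot|
|give  bridge two|
|angry      robot|
|glass    chapter|
|dog fish        |

Derivation:
Line 1: ['tomato', 'no', 'is'] (min_width=12, slack=4)
Line 2: ['purple', 'tired'] (min_width=12, slack=4)
Line 3: ['river', 'dirty'] (min_width=11, slack=5)
Line 4: ['music', 'tired'] (min_width=11, slack=5)
Line 5: ['security', 'robot'] (min_width=14, slack=2)
Line 6: ['give', 'bridge', 'two'] (min_width=15, slack=1)
Line 7: ['angry', 'robot'] (min_width=11, slack=5)
Line 8: ['glass', 'chapter'] (min_width=13, slack=3)
Line 9: ['dog', 'fish'] (min_width=8, slack=8)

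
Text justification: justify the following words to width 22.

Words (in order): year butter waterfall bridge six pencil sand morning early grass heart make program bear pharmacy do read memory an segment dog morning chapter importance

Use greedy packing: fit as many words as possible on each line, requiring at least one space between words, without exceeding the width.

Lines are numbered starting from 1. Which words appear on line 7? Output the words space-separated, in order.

Line 1: ['year', 'butter', 'waterfall'] (min_width=21, slack=1)
Line 2: ['bridge', 'six', 'pencil', 'sand'] (min_width=22, slack=0)
Line 3: ['morning', 'early', 'grass'] (min_width=19, slack=3)
Line 4: ['heart', 'make', 'program'] (min_width=18, slack=4)
Line 5: ['bear', 'pharmacy', 'do', 'read'] (min_width=21, slack=1)
Line 6: ['memory', 'an', 'segment', 'dog'] (min_width=21, slack=1)
Line 7: ['morning', 'chapter'] (min_width=15, slack=7)
Line 8: ['importance'] (min_width=10, slack=12)

Answer: morning chapter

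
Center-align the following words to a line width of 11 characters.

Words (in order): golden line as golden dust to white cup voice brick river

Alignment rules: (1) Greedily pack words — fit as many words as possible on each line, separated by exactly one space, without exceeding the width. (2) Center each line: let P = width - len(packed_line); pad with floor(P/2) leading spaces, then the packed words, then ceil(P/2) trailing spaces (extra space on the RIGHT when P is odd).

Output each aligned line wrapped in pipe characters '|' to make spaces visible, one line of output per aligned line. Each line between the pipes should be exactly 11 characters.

Answer: |golden line|
| as golden |
|  dust to  |
| white cup |
|voice brick|
|   river   |

Derivation:
Line 1: ['golden', 'line'] (min_width=11, slack=0)
Line 2: ['as', 'golden'] (min_width=9, slack=2)
Line 3: ['dust', 'to'] (min_width=7, slack=4)
Line 4: ['white', 'cup'] (min_width=9, slack=2)
Line 5: ['voice', 'brick'] (min_width=11, slack=0)
Line 6: ['river'] (min_width=5, slack=6)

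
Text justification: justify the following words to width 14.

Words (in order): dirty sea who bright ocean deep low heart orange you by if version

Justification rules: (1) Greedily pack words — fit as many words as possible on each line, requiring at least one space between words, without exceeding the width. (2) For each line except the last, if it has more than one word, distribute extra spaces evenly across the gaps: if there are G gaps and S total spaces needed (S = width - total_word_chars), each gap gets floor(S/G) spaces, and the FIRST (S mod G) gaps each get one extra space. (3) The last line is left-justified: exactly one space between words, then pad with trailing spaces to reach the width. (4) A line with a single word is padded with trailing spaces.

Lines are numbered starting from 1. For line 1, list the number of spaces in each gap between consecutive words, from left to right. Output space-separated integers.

Answer: 2 1

Derivation:
Line 1: ['dirty', 'sea', 'who'] (min_width=13, slack=1)
Line 2: ['bright', 'ocean'] (min_width=12, slack=2)
Line 3: ['deep', 'low', 'heart'] (min_width=14, slack=0)
Line 4: ['orange', 'you', 'by'] (min_width=13, slack=1)
Line 5: ['if', 'version'] (min_width=10, slack=4)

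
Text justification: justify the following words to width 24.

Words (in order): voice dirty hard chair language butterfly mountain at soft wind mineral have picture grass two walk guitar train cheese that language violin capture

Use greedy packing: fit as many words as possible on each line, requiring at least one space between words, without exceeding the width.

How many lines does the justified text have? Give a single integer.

Answer: 7

Derivation:
Line 1: ['voice', 'dirty', 'hard', 'chair'] (min_width=22, slack=2)
Line 2: ['language', 'butterfly'] (min_width=18, slack=6)
Line 3: ['mountain', 'at', 'soft', 'wind'] (min_width=21, slack=3)
Line 4: ['mineral', 'have', 'picture'] (min_width=20, slack=4)
Line 5: ['grass', 'two', 'walk', 'guitar'] (min_width=21, slack=3)
Line 6: ['train', 'cheese', 'that'] (min_width=17, slack=7)
Line 7: ['language', 'violin', 'capture'] (min_width=23, slack=1)
Total lines: 7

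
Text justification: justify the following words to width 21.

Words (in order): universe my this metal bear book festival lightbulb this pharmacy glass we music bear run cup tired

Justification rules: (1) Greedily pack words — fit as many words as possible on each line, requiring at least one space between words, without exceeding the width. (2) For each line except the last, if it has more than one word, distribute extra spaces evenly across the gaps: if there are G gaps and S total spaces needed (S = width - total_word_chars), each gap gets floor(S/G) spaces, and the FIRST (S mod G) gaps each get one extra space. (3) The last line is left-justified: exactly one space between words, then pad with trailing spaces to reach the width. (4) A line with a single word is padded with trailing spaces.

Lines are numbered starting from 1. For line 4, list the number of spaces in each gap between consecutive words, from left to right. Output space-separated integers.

Answer: 2 2

Derivation:
Line 1: ['universe', 'my', 'this'] (min_width=16, slack=5)
Line 2: ['metal', 'bear', 'book'] (min_width=15, slack=6)
Line 3: ['festival', 'lightbulb'] (min_width=18, slack=3)
Line 4: ['this', 'pharmacy', 'glass'] (min_width=19, slack=2)
Line 5: ['we', 'music', 'bear', 'run', 'cup'] (min_width=21, slack=0)
Line 6: ['tired'] (min_width=5, slack=16)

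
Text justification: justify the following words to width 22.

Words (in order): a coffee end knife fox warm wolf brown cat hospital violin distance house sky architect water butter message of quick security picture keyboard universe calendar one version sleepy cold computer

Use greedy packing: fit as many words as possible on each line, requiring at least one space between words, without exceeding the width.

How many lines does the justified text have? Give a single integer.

Answer: 10

Derivation:
Line 1: ['a', 'coffee', 'end', 'knife', 'fox'] (min_width=22, slack=0)
Line 2: ['warm', 'wolf', 'brown', 'cat'] (min_width=19, slack=3)
Line 3: ['hospital', 'violin'] (min_width=15, slack=7)
Line 4: ['distance', 'house', 'sky'] (min_width=18, slack=4)
Line 5: ['architect', 'water', 'butter'] (min_width=22, slack=0)
Line 6: ['message', 'of', 'quick'] (min_width=16, slack=6)
Line 7: ['security', 'picture'] (min_width=16, slack=6)
Line 8: ['keyboard', 'universe'] (min_width=17, slack=5)
Line 9: ['calendar', 'one', 'version'] (min_width=20, slack=2)
Line 10: ['sleepy', 'cold', 'computer'] (min_width=20, slack=2)
Total lines: 10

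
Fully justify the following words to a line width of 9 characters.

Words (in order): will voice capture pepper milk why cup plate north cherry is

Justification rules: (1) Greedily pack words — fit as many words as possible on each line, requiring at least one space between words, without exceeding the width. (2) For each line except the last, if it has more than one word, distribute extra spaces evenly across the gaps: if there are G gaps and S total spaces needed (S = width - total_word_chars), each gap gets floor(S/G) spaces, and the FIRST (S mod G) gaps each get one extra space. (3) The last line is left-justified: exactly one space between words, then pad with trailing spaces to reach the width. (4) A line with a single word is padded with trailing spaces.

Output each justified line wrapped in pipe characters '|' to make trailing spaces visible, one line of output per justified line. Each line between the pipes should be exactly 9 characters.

Answer: |will     |
|voice    |
|capture  |
|pepper   |
|milk  why|
|cup plate|
|north    |
|cherry is|

Derivation:
Line 1: ['will'] (min_width=4, slack=5)
Line 2: ['voice'] (min_width=5, slack=4)
Line 3: ['capture'] (min_width=7, slack=2)
Line 4: ['pepper'] (min_width=6, slack=3)
Line 5: ['milk', 'why'] (min_width=8, slack=1)
Line 6: ['cup', 'plate'] (min_width=9, slack=0)
Line 7: ['north'] (min_width=5, slack=4)
Line 8: ['cherry', 'is'] (min_width=9, slack=0)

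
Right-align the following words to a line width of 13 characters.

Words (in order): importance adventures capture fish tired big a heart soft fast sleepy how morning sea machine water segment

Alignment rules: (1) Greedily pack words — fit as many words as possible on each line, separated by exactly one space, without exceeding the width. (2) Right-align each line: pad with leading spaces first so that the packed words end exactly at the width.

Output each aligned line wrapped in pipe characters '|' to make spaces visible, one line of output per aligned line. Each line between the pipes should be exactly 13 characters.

Answer: |   importance|
|   adventures|
| capture fish|
|  tired big a|
|   heart soft|
|  fast sleepy|
|  how morning|
|  sea machine|
|water segment|

Derivation:
Line 1: ['importance'] (min_width=10, slack=3)
Line 2: ['adventures'] (min_width=10, slack=3)
Line 3: ['capture', 'fish'] (min_width=12, slack=1)
Line 4: ['tired', 'big', 'a'] (min_width=11, slack=2)
Line 5: ['heart', 'soft'] (min_width=10, slack=3)
Line 6: ['fast', 'sleepy'] (min_width=11, slack=2)
Line 7: ['how', 'morning'] (min_width=11, slack=2)
Line 8: ['sea', 'machine'] (min_width=11, slack=2)
Line 9: ['water', 'segment'] (min_width=13, slack=0)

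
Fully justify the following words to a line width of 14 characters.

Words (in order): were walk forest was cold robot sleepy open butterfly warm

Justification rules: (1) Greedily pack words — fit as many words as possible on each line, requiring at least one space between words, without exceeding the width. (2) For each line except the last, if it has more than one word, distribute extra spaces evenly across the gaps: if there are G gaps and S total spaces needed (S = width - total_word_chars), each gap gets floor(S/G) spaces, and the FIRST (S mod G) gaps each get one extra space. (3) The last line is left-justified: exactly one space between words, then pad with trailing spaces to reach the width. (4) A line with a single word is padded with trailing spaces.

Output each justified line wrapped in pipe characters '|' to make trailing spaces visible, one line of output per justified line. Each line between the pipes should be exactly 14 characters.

Line 1: ['were', 'walk'] (min_width=9, slack=5)
Line 2: ['forest', 'was'] (min_width=10, slack=4)
Line 3: ['cold', 'robot'] (min_width=10, slack=4)
Line 4: ['sleepy', 'open'] (min_width=11, slack=3)
Line 5: ['butterfly', 'warm'] (min_width=14, slack=0)

Answer: |were      walk|
|forest     was|
|cold     robot|
|sleepy    open|
|butterfly warm|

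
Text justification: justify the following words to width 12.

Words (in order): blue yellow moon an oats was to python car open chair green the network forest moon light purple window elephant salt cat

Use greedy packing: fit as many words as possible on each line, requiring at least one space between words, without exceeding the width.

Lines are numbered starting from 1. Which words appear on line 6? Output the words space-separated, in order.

Answer: green the

Derivation:
Line 1: ['blue', 'yellow'] (min_width=11, slack=1)
Line 2: ['moon', 'an', 'oats'] (min_width=12, slack=0)
Line 3: ['was', 'to'] (min_width=6, slack=6)
Line 4: ['python', 'car'] (min_width=10, slack=2)
Line 5: ['open', 'chair'] (min_width=10, slack=2)
Line 6: ['green', 'the'] (min_width=9, slack=3)
Line 7: ['network'] (min_width=7, slack=5)
Line 8: ['forest', 'moon'] (min_width=11, slack=1)
Line 9: ['light', 'purple'] (min_width=12, slack=0)
Line 10: ['window'] (min_width=6, slack=6)
Line 11: ['elephant'] (min_width=8, slack=4)
Line 12: ['salt', 'cat'] (min_width=8, slack=4)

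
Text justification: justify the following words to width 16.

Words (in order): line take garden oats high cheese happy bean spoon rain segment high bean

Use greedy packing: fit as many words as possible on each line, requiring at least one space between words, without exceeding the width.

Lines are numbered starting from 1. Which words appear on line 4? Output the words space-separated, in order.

Answer: rain segment

Derivation:
Line 1: ['line', 'take', 'garden'] (min_width=16, slack=0)
Line 2: ['oats', 'high', 'cheese'] (min_width=16, slack=0)
Line 3: ['happy', 'bean', 'spoon'] (min_width=16, slack=0)
Line 4: ['rain', 'segment'] (min_width=12, slack=4)
Line 5: ['high', 'bean'] (min_width=9, slack=7)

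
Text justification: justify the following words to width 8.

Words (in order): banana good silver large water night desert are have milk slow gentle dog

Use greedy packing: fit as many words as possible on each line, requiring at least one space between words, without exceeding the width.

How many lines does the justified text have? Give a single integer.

Answer: 12

Derivation:
Line 1: ['banana'] (min_width=6, slack=2)
Line 2: ['good'] (min_width=4, slack=4)
Line 3: ['silver'] (min_width=6, slack=2)
Line 4: ['large'] (min_width=5, slack=3)
Line 5: ['water'] (min_width=5, slack=3)
Line 6: ['night'] (min_width=5, slack=3)
Line 7: ['desert'] (min_width=6, slack=2)
Line 8: ['are', 'have'] (min_width=8, slack=0)
Line 9: ['milk'] (min_width=4, slack=4)
Line 10: ['slow'] (min_width=4, slack=4)
Line 11: ['gentle'] (min_width=6, slack=2)
Line 12: ['dog'] (min_width=3, slack=5)
Total lines: 12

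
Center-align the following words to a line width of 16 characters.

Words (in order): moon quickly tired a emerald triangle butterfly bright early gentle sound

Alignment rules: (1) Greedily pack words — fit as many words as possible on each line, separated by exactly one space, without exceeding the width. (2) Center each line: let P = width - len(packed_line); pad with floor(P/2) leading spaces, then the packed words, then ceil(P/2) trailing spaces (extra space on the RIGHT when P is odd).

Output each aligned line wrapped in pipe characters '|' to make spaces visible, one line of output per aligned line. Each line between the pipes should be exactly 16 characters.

Answer: |  moon quickly  |
|tired a emerald |
|    triangle    |
|butterfly bright|
|  early gentle  |
|     sound      |

Derivation:
Line 1: ['moon', 'quickly'] (min_width=12, slack=4)
Line 2: ['tired', 'a', 'emerald'] (min_width=15, slack=1)
Line 3: ['triangle'] (min_width=8, slack=8)
Line 4: ['butterfly', 'bright'] (min_width=16, slack=0)
Line 5: ['early', 'gentle'] (min_width=12, slack=4)
Line 6: ['sound'] (min_width=5, slack=11)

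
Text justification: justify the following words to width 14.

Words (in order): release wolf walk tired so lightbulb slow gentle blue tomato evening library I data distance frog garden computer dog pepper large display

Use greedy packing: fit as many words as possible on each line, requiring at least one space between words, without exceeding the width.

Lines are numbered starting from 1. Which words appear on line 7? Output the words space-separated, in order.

Line 1: ['release', 'wolf'] (min_width=12, slack=2)
Line 2: ['walk', 'tired', 'so'] (min_width=13, slack=1)
Line 3: ['lightbulb', 'slow'] (min_width=14, slack=0)
Line 4: ['gentle', 'blue'] (min_width=11, slack=3)
Line 5: ['tomato', 'evening'] (min_width=14, slack=0)
Line 6: ['library', 'I', 'data'] (min_width=14, slack=0)
Line 7: ['distance', 'frog'] (min_width=13, slack=1)
Line 8: ['garden'] (min_width=6, slack=8)
Line 9: ['computer', 'dog'] (min_width=12, slack=2)
Line 10: ['pepper', 'large'] (min_width=12, slack=2)
Line 11: ['display'] (min_width=7, slack=7)

Answer: distance frog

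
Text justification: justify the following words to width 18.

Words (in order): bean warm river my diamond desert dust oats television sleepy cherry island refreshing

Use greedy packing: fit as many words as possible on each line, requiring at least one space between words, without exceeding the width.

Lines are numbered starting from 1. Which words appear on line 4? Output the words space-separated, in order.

Line 1: ['bean', 'warm', 'river', 'my'] (min_width=18, slack=0)
Line 2: ['diamond', 'desert'] (min_width=14, slack=4)
Line 3: ['dust', 'oats'] (min_width=9, slack=9)
Line 4: ['television', 'sleepy'] (min_width=17, slack=1)
Line 5: ['cherry', 'island'] (min_width=13, slack=5)
Line 6: ['refreshing'] (min_width=10, slack=8)

Answer: television sleepy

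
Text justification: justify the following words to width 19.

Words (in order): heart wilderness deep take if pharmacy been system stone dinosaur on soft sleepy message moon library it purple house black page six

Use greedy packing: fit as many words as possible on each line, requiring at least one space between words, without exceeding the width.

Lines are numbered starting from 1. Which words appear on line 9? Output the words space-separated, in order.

Answer: six

Derivation:
Line 1: ['heart', 'wilderness'] (min_width=16, slack=3)
Line 2: ['deep', 'take', 'if'] (min_width=12, slack=7)
Line 3: ['pharmacy', 'been'] (min_width=13, slack=6)
Line 4: ['system', 'stone'] (min_width=12, slack=7)
Line 5: ['dinosaur', 'on', 'soft'] (min_width=16, slack=3)
Line 6: ['sleepy', 'message', 'moon'] (min_width=19, slack=0)
Line 7: ['library', 'it', 'purple'] (min_width=17, slack=2)
Line 8: ['house', 'black', 'page'] (min_width=16, slack=3)
Line 9: ['six'] (min_width=3, slack=16)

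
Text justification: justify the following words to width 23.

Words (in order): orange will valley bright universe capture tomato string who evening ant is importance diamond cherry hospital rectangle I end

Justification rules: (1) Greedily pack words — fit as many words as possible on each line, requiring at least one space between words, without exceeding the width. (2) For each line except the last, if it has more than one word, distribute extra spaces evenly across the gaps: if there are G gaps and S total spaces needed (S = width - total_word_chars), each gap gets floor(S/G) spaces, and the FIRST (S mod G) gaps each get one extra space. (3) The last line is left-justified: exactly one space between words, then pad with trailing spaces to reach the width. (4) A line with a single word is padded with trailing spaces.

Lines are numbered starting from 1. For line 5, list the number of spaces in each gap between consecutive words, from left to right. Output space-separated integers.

Line 1: ['orange', 'will', 'valley'] (min_width=18, slack=5)
Line 2: ['bright', 'universe', 'capture'] (min_width=23, slack=0)
Line 3: ['tomato', 'string', 'who'] (min_width=17, slack=6)
Line 4: ['evening', 'ant', 'is'] (min_width=14, slack=9)
Line 5: ['importance', 'diamond'] (min_width=18, slack=5)
Line 6: ['cherry', 'hospital'] (min_width=15, slack=8)
Line 7: ['rectangle', 'I', 'end'] (min_width=15, slack=8)

Answer: 6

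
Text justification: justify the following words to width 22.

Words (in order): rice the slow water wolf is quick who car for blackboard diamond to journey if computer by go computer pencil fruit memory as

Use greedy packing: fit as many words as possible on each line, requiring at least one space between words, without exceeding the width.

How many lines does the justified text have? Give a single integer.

Line 1: ['rice', 'the', 'slow', 'water'] (min_width=19, slack=3)
Line 2: ['wolf', 'is', 'quick', 'who', 'car'] (min_width=21, slack=1)
Line 3: ['for', 'blackboard', 'diamond'] (min_width=22, slack=0)
Line 4: ['to', 'journey', 'if', 'computer'] (min_width=22, slack=0)
Line 5: ['by', 'go', 'computer', 'pencil'] (min_width=21, slack=1)
Line 6: ['fruit', 'memory', 'as'] (min_width=15, slack=7)
Total lines: 6

Answer: 6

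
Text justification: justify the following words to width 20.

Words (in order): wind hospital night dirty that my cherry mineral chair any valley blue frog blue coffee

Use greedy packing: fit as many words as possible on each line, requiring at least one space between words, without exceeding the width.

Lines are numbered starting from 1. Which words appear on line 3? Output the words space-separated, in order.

Answer: mineral chair any

Derivation:
Line 1: ['wind', 'hospital', 'night'] (min_width=19, slack=1)
Line 2: ['dirty', 'that', 'my', 'cherry'] (min_width=20, slack=0)
Line 3: ['mineral', 'chair', 'any'] (min_width=17, slack=3)
Line 4: ['valley', 'blue', 'frog'] (min_width=16, slack=4)
Line 5: ['blue', 'coffee'] (min_width=11, slack=9)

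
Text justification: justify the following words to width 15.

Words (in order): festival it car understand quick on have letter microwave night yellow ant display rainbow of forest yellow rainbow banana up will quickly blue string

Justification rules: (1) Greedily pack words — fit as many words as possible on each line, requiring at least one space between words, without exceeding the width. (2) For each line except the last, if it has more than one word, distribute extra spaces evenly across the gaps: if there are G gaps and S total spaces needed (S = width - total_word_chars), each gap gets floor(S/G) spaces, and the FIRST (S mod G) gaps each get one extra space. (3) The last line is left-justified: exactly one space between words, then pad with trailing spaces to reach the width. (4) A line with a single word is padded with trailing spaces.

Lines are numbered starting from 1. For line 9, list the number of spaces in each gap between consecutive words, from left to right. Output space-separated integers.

Line 1: ['festival', 'it', 'car'] (min_width=15, slack=0)
Line 2: ['understand'] (min_width=10, slack=5)
Line 3: ['quick', 'on', 'have'] (min_width=13, slack=2)
Line 4: ['letter'] (min_width=6, slack=9)
Line 5: ['microwave', 'night'] (min_width=15, slack=0)
Line 6: ['yellow', 'ant'] (min_width=10, slack=5)
Line 7: ['display', 'rainbow'] (min_width=15, slack=0)
Line 8: ['of', 'forest'] (min_width=9, slack=6)
Line 9: ['yellow', 'rainbow'] (min_width=14, slack=1)
Line 10: ['banana', 'up', 'will'] (min_width=14, slack=1)
Line 11: ['quickly', 'blue'] (min_width=12, slack=3)
Line 12: ['string'] (min_width=6, slack=9)

Answer: 2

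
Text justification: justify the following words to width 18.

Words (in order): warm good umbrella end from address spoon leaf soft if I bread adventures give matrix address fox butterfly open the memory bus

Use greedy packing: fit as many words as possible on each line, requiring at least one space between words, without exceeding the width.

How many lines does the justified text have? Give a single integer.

Answer: 8

Derivation:
Line 1: ['warm', 'good', 'umbrella'] (min_width=18, slack=0)
Line 2: ['end', 'from', 'address'] (min_width=16, slack=2)
Line 3: ['spoon', 'leaf', 'soft', 'if'] (min_width=18, slack=0)
Line 4: ['I', 'bread', 'adventures'] (min_width=18, slack=0)
Line 5: ['give', 'matrix'] (min_width=11, slack=7)
Line 6: ['address', 'fox'] (min_width=11, slack=7)
Line 7: ['butterfly', 'open', 'the'] (min_width=18, slack=0)
Line 8: ['memory', 'bus'] (min_width=10, slack=8)
Total lines: 8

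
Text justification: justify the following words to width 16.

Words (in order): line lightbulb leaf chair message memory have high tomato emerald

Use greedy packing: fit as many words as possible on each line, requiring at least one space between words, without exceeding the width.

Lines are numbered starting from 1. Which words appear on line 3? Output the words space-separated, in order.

Line 1: ['line', 'lightbulb'] (min_width=14, slack=2)
Line 2: ['leaf', 'chair'] (min_width=10, slack=6)
Line 3: ['message', 'memory'] (min_width=14, slack=2)
Line 4: ['have', 'high', 'tomato'] (min_width=16, slack=0)
Line 5: ['emerald'] (min_width=7, slack=9)

Answer: message memory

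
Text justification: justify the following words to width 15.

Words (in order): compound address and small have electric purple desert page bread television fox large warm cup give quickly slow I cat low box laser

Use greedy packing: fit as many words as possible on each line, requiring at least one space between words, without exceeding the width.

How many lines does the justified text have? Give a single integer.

Answer: 11

Derivation:
Line 1: ['compound'] (min_width=8, slack=7)
Line 2: ['address', 'and'] (min_width=11, slack=4)
Line 3: ['small', 'have'] (min_width=10, slack=5)
Line 4: ['electric', 'purple'] (min_width=15, slack=0)
Line 5: ['desert', 'page'] (min_width=11, slack=4)
Line 6: ['bread'] (min_width=5, slack=10)
Line 7: ['television', 'fox'] (min_width=14, slack=1)
Line 8: ['large', 'warm', 'cup'] (min_width=14, slack=1)
Line 9: ['give', 'quickly'] (min_width=12, slack=3)
Line 10: ['slow', 'I', 'cat', 'low'] (min_width=14, slack=1)
Line 11: ['box', 'laser'] (min_width=9, slack=6)
Total lines: 11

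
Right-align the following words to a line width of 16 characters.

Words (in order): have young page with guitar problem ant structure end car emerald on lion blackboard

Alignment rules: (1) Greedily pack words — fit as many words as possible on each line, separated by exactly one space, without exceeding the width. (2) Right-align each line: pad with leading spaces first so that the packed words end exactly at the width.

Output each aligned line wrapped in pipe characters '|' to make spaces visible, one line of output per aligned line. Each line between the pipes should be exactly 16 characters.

Answer: | have young page|
|     with guitar|
|     problem ant|
|   structure end|
|  car emerald on|
| lion blackboard|

Derivation:
Line 1: ['have', 'young', 'page'] (min_width=15, slack=1)
Line 2: ['with', 'guitar'] (min_width=11, slack=5)
Line 3: ['problem', 'ant'] (min_width=11, slack=5)
Line 4: ['structure', 'end'] (min_width=13, slack=3)
Line 5: ['car', 'emerald', 'on'] (min_width=14, slack=2)
Line 6: ['lion', 'blackboard'] (min_width=15, slack=1)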